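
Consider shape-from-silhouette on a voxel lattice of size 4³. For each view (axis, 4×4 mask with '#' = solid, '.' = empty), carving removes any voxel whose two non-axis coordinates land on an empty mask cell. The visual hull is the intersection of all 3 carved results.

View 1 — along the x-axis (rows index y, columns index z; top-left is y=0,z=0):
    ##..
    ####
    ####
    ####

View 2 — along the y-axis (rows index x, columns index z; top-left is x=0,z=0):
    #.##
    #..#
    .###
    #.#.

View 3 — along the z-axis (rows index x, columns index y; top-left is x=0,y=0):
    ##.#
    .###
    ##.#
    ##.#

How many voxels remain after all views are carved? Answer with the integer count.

full grid |V| = 64
V1 x: intersect with YZ mask (14 set) -- 56 left
V2 y: intersect with XZ mask (10 set) -- 34 left
V3 z: intersect with XY mask (12 set) -- 25 left

25 voxels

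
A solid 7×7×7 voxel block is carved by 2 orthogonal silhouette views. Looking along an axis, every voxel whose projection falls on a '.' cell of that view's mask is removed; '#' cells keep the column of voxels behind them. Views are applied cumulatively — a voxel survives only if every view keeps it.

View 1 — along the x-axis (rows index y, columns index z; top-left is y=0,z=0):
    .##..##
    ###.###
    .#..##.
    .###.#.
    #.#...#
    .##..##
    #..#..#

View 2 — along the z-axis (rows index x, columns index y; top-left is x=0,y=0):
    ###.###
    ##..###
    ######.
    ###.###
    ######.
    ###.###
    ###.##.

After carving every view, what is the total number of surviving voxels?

start: 7×7×7 = 343 voxels
  1. axis=0 (YZ plane), |mask|=27  ⇒  voxels=189
  2. axis=2 (XY plane), |mask|=40  ⇒  voxels=157

remaining voxels: 157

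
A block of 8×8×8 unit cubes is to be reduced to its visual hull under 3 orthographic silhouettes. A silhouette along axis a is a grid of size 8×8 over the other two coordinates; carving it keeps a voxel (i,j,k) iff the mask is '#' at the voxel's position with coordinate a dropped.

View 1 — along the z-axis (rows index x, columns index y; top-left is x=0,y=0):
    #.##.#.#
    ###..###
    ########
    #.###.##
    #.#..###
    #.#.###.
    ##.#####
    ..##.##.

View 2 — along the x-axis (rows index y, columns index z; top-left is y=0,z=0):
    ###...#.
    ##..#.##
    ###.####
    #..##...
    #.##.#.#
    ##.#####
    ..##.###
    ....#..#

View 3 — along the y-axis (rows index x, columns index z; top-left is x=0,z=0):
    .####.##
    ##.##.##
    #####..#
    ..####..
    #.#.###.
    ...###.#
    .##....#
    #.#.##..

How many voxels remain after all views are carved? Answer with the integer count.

full grid |V| = 512
[1] z-view keeps 46 columns → grid now 368
[2] x-view keeps 38 columns → grid now 223
[3] y-view keeps 38 columns → grid now 134

|visual hull| = 134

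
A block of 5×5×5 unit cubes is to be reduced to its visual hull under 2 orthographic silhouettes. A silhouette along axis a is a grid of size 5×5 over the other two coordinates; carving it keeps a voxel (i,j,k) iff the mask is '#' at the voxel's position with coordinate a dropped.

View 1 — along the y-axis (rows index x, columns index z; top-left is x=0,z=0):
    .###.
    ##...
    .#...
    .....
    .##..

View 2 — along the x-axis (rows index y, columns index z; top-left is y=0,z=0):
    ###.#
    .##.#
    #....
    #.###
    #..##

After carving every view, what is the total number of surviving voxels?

initial block: 5^3 = 125
[1] y-view keeps 8 columns → grid now 40
[2] x-view keeps 15 columns → grid now 20

voxel count = 20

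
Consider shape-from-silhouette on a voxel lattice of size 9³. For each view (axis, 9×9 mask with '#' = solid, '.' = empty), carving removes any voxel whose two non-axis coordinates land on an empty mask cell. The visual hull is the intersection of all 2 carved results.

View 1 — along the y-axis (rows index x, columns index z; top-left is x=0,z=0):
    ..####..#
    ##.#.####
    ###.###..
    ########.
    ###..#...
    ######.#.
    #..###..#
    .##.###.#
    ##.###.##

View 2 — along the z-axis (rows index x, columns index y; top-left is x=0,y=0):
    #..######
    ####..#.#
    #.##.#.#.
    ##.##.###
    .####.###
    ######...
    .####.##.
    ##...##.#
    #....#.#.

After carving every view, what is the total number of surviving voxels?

|visual hull| = 314

full grid |V| = 729
V1 y: intersect with XZ mask (55 set) -- 495 left
V2 z: intersect with XY mask (52 set) -- 314 left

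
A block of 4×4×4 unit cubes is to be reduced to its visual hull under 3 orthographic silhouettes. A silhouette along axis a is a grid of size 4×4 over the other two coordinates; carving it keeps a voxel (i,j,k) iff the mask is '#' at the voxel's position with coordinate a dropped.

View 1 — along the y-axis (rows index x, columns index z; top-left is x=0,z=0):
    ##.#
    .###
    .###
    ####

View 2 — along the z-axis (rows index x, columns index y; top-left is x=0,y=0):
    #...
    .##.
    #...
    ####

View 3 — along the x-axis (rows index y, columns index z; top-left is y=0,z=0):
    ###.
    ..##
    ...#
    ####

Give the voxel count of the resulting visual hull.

voxel count = 17

start: 4×4×4 = 64 voxels
V1 y: intersect with XZ mask (13 set) -- 52 left
V2 z: intersect with XY mask (8 set) -- 28 left
V3 x: intersect with YZ mask (10 set) -- 17 left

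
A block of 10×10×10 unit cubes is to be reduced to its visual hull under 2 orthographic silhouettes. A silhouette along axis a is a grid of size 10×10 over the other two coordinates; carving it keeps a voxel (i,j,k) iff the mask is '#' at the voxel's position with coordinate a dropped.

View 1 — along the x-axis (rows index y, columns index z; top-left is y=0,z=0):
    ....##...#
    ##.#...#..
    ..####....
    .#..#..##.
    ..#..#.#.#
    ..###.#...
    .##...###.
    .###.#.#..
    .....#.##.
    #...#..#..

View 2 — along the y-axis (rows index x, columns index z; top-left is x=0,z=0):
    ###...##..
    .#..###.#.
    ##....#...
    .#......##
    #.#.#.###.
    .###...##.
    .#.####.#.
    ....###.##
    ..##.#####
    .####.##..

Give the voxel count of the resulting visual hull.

before carving: 1000 voxels (10×10×10)
after view 1 [x-axis, 39 of 100 cells solid] → remaining = 390
after view 2 [y-axis, 51 of 100 cells solid] → remaining = 198

|visual hull| = 198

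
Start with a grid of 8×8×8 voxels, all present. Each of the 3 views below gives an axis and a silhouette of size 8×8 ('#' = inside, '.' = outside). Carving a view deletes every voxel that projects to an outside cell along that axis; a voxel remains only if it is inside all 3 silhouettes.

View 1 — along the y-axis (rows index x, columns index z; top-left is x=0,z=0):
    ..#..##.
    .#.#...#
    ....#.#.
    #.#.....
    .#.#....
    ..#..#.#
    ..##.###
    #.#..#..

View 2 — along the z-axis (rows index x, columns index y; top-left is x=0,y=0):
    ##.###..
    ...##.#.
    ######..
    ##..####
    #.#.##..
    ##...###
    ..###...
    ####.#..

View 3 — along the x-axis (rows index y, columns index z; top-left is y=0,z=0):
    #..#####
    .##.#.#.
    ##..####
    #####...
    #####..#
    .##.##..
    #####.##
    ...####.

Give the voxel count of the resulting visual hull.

remaining voxels: 62

start: 8×8×8 = 512 voxels
V1 y: intersect with XZ mask (23 set) -- 184 left
V2 z: intersect with XY mask (37 set) -- 101 left
V3 x: intersect with YZ mask (42 set) -- 62 left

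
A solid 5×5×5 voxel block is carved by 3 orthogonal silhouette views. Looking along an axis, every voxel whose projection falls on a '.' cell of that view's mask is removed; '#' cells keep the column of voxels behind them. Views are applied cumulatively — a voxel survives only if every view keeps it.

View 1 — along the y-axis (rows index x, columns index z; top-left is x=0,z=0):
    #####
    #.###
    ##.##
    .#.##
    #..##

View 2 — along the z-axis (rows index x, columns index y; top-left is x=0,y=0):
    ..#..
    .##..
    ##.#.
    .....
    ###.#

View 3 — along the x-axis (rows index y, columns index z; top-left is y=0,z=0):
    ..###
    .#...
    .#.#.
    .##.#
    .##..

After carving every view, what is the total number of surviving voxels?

full grid |V| = 125
[1] y-view keeps 19 columns → grid now 95
[2] z-view keeps 10 columns → grid now 37
[3] x-view keeps 11 columns → grid now 11

voxel count = 11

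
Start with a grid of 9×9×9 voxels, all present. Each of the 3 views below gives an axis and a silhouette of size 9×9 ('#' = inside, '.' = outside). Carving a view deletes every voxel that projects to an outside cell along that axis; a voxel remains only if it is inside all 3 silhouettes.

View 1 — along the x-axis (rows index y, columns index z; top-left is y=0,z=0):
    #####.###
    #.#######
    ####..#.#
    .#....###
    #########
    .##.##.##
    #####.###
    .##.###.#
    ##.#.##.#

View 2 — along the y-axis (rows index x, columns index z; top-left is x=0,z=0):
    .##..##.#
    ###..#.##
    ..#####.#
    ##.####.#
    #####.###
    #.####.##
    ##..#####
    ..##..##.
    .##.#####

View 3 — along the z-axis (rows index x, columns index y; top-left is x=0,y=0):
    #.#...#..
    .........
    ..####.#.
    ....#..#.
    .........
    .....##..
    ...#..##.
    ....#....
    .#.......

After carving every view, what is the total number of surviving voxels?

full grid |V| = 729
[1] x-view keeps 61 columns → grid now 549
[2] y-view keeps 57 columns → grid now 392
[3] z-view keeps 17 columns → grid now 81

voxel count = 81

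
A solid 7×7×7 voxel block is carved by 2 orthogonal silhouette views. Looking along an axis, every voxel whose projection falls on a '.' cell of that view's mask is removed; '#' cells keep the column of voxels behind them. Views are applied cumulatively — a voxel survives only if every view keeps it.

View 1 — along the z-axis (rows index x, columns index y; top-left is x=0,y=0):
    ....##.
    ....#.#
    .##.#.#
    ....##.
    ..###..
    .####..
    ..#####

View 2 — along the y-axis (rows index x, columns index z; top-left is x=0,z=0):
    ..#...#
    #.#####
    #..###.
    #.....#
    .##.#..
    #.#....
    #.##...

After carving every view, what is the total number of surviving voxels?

68 voxels

before carving: 343 voxels (7×7×7)
step 1: project along z, AND mask (22/49) → |grid| = 154
step 2: project along y, AND mask (22/49) → |grid| = 68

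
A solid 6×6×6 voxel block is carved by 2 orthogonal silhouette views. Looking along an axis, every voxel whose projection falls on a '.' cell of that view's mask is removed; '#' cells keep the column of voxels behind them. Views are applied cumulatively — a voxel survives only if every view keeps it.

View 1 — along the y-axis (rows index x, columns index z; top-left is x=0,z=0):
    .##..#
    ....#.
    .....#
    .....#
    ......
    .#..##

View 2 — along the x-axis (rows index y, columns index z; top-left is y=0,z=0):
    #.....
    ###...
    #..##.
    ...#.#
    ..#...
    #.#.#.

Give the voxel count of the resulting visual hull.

13 voxels

start: 6×6×6 = 216 voxels
  1. axis=1 (XZ plane), |mask|=9  ⇒  voxels=54
  2. axis=0 (YZ plane), |mask|=13  ⇒  voxels=13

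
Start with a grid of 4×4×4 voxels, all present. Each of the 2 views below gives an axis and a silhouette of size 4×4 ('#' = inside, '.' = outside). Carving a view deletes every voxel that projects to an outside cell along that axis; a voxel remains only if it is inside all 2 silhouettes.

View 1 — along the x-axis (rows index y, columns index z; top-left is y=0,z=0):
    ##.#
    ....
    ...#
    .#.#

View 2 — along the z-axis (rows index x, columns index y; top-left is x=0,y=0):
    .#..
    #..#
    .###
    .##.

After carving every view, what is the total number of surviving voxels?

|visual hull| = 9

start: 4×4×4 = 64 voxels
step 1: project along x, AND mask (6/16) → |grid| = 24
step 2: project along z, AND mask (8/16) → |grid| = 9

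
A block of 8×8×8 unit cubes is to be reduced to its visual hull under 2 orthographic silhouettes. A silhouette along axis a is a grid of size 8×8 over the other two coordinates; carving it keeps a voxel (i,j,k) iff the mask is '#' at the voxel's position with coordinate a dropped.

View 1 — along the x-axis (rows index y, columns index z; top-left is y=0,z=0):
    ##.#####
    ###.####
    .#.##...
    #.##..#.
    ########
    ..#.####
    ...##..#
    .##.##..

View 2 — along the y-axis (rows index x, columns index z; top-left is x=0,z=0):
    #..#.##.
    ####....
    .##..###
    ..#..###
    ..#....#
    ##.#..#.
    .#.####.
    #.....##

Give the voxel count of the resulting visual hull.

153 voxels

start: 8×8×8 = 512 voxels
step 1: project along x, AND mask (41/64) → |grid| = 328
step 2: project along y, AND mask (31/64) → |grid| = 153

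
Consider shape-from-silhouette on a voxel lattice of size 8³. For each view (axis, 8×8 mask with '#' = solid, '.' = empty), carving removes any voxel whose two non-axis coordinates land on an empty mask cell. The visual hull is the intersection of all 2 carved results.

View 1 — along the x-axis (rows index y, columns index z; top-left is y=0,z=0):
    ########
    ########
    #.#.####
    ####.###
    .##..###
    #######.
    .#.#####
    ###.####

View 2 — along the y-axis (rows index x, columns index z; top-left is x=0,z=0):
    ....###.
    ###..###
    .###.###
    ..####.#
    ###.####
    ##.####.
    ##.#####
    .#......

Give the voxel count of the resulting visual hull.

283 voxels

start: 8×8×8 = 512 voxels
V1 x: intersect with YZ mask (54 set) -- 432 left
V2 y: intersect with XZ mask (41 set) -- 283 left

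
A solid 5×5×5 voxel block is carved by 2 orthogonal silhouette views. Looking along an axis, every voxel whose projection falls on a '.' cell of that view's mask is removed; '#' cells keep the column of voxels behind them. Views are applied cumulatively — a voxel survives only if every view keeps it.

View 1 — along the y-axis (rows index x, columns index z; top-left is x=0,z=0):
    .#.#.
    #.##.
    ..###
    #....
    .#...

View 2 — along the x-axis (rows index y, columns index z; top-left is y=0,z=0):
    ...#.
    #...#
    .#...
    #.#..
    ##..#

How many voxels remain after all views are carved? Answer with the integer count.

17 voxels

before carving: 125 voxels (5×5×5)
V1 y: intersect with XZ mask (10 set) -- 50 left
V2 x: intersect with YZ mask (9 set) -- 17 left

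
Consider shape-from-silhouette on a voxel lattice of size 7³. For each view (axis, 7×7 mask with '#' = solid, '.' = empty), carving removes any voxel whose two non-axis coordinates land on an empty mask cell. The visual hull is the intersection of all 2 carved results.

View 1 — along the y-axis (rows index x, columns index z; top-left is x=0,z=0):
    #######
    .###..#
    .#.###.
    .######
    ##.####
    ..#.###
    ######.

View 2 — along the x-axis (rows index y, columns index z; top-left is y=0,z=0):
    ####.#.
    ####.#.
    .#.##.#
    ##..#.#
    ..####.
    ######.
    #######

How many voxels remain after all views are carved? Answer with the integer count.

before carving: 343 voxels (7×7×7)
[1] y-view keeps 37 columns → grid now 259
[2] x-view keeps 35 columns → grid now 187

187 voxels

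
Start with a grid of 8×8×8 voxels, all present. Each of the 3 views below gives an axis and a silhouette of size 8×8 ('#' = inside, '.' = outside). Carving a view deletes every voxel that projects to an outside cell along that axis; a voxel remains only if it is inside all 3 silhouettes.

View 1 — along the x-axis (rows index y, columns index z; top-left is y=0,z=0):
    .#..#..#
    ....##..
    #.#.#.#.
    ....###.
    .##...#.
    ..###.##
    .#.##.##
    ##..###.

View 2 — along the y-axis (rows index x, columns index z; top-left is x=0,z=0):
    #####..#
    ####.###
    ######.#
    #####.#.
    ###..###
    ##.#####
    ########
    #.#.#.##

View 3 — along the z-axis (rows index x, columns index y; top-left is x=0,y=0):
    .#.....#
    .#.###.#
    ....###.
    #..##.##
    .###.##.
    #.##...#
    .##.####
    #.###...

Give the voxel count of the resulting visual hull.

start: 8×8×8 = 512 voxels
after view 1 [x-axis, 30 of 64 cells solid] → remaining = 240
after view 2 [y-axis, 52 of 64 cells solid] → remaining = 191
after view 3 [z-axis, 34 of 64 cells solid] → remaining = 103

voxel count = 103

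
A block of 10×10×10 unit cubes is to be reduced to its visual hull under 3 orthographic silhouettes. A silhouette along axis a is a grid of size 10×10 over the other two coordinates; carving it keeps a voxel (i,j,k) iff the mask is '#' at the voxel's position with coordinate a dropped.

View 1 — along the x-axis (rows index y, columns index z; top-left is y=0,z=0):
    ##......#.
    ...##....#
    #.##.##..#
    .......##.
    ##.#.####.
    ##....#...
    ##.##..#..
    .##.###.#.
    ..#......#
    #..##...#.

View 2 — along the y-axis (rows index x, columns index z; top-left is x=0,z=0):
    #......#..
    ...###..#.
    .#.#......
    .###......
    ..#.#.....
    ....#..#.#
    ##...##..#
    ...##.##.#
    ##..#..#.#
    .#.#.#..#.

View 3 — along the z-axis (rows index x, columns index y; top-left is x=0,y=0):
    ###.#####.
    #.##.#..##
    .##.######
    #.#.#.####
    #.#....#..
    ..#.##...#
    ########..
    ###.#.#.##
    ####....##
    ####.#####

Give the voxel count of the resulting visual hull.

before carving: 1000 voxels (10×10×10)
carve view 1 (along x, YZ-mask fill 41/100): 410 voxels remain
carve view 2 (along y, XZ-mask fill 35/100): 145 voxels remain
carve view 3 (along z, XY-mask fill 66/100): 98 voxels remain

|visual hull| = 98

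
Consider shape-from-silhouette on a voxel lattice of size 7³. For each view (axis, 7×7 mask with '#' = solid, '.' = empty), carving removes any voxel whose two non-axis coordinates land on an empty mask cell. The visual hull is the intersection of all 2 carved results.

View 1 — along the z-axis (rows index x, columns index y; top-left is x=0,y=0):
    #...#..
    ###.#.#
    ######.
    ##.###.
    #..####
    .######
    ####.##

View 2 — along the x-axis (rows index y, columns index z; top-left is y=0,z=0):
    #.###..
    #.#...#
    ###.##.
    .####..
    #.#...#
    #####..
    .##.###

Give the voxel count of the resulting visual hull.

before carving: 343 voxels (7×7×7)
after view 1 [z-axis, 35 of 49 cells solid] → remaining = 245
after view 2 [x-axis, 29 of 49 cells solid] → remaining = 142

142 voxels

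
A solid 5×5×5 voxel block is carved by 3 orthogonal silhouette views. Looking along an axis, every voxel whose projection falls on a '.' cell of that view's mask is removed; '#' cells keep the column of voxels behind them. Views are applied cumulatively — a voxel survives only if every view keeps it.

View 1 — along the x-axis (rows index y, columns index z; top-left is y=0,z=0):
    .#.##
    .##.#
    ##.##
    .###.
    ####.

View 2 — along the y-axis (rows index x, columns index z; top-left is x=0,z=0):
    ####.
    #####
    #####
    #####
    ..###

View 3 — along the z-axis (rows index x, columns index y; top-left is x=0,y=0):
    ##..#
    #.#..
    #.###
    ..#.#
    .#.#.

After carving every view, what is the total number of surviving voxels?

full grid |V| = 125
  1. axis=0 (YZ plane), |mask|=17  ⇒  voxels=85
  2. axis=1 (XZ plane), |mask|=22  ⇒  voxels=75
  3. axis=2 (XY plane), |mask|=13  ⇒  voxels=41

remaining voxels: 41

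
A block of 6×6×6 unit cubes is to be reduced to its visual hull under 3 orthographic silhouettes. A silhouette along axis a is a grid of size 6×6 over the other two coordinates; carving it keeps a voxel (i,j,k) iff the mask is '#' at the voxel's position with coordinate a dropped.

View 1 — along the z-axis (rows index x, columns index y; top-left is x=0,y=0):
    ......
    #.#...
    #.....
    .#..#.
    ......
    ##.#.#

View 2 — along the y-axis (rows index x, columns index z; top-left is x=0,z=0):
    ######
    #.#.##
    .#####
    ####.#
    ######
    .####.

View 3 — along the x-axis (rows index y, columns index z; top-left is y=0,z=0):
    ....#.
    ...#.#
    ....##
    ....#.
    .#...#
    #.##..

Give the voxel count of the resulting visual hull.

initial block: 6^3 = 216
V1 z: intersect with XY mask (9 set) -- 54 left
V2 y: intersect with XZ mask (30 set) -- 39 left
V3 x: intersect with YZ mask (11 set) -- 13 left

|visual hull| = 13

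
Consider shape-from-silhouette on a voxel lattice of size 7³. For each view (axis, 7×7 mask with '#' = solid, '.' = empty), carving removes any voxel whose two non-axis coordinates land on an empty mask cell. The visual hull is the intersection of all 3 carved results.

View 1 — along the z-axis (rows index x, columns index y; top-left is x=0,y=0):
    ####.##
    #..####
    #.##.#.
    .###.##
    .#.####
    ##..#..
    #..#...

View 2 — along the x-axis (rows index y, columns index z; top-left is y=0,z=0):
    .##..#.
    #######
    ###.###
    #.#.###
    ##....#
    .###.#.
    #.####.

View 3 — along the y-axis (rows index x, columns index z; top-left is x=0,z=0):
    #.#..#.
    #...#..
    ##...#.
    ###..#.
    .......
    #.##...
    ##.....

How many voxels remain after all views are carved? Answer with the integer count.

initial block: 7^3 = 343
step 1: project along z, AND mask (30/49) → |grid| = 210
step 2: project along x, AND mask (33/49) → |grid| = 140
step 3: project along y, AND mask (17/49) → |grid| = 54

voxel count = 54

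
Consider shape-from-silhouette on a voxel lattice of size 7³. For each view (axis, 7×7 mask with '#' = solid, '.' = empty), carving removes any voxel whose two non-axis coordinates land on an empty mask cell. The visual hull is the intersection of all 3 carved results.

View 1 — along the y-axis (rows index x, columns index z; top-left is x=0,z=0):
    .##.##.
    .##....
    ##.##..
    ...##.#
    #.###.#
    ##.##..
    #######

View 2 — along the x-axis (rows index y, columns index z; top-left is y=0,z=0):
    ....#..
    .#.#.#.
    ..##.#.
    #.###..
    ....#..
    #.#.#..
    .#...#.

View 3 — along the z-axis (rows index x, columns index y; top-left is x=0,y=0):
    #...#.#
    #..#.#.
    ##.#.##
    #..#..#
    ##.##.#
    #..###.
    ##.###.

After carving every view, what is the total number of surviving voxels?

before carving: 343 voxels (7×7×7)
carve view 1 (along y, XZ-mask fill 29/49): 203 voxels remain
carve view 2 (along x, YZ-mask fill 17/49): 75 voxels remain
carve view 3 (along z, XY-mask fill 28/49): 44 voxels remain

44 voxels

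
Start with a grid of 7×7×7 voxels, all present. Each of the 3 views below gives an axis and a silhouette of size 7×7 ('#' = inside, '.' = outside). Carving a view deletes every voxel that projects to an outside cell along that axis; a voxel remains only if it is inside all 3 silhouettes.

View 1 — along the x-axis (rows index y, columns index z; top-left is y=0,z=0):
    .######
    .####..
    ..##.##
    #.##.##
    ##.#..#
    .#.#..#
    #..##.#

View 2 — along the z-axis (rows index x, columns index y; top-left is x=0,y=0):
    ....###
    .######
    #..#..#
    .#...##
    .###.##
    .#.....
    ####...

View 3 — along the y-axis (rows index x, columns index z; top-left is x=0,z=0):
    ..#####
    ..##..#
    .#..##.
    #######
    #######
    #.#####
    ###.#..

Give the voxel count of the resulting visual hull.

before carving: 343 voxels (7×7×7)
  1. axis=0 (YZ plane), |mask|=30  ⇒  voxels=210
  2. axis=2 (XY plane), |mask|=25  ⇒  voxels=104
  3. axis=1 (XZ plane), |mask|=35  ⇒  voxels=69

|visual hull| = 69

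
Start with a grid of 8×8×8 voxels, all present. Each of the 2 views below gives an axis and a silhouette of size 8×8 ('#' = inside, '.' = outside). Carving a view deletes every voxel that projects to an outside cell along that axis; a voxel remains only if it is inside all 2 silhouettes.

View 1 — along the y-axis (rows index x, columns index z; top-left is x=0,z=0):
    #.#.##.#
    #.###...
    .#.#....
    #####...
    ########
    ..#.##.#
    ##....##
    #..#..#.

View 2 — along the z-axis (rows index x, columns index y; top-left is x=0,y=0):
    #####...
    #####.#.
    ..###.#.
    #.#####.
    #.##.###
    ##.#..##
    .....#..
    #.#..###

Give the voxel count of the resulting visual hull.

|visual hull| = 174

start: 8×8×8 = 512 voxels
step 1: project along y, AND mask (35/64) → |grid| = 280
step 2: project along z, AND mask (38/64) → |grid| = 174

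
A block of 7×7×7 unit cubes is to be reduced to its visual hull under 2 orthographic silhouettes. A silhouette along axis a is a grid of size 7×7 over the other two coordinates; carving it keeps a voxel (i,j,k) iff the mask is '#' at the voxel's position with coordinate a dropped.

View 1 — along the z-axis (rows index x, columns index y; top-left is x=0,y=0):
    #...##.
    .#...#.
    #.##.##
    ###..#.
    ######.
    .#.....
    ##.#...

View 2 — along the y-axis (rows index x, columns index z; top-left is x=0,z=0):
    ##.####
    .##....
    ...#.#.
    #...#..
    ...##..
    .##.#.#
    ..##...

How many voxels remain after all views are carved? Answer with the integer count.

|visual hull| = 62

start: 7×7×7 = 343 voxels
step 1: project along z, AND mask (24/49) → |grid| = 168
step 2: project along y, AND mask (20/49) → |grid| = 62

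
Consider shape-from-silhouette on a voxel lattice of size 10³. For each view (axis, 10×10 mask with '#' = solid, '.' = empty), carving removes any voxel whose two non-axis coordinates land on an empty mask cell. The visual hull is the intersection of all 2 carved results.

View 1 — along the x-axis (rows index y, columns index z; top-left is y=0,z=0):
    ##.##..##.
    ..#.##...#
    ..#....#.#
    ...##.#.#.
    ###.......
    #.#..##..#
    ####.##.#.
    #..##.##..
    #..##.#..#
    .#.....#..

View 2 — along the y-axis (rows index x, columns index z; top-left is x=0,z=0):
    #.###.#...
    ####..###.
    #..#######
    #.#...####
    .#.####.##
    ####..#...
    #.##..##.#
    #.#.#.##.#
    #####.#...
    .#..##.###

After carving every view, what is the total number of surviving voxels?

285 voxels

start: 10×10×10 = 1000 voxels
  1. axis=0 (YZ plane), |mask|=44  ⇒  voxels=440
  2. axis=1 (XZ plane), |mask|=62  ⇒  voxels=285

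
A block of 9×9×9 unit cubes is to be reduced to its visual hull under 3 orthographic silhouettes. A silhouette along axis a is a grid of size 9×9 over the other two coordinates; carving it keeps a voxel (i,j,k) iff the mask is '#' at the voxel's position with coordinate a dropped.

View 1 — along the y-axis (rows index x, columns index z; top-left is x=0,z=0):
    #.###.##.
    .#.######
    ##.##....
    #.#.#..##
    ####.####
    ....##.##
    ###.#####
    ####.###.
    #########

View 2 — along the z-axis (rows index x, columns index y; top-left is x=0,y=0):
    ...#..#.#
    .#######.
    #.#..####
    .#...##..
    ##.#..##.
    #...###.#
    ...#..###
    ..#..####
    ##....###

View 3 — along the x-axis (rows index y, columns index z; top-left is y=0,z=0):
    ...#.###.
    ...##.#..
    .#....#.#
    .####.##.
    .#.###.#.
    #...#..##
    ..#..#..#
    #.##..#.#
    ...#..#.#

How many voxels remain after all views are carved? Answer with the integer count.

start: 9×9×9 = 729 voxels
carve view 1 (along y, XZ-mask fill 58/81): 522 voxels remain
carve view 2 (along z, XY-mask fill 43/81): 278 voxels remain
carve view 3 (along x, YZ-mask fill 36/81): 120 voxels remain

remaining voxels: 120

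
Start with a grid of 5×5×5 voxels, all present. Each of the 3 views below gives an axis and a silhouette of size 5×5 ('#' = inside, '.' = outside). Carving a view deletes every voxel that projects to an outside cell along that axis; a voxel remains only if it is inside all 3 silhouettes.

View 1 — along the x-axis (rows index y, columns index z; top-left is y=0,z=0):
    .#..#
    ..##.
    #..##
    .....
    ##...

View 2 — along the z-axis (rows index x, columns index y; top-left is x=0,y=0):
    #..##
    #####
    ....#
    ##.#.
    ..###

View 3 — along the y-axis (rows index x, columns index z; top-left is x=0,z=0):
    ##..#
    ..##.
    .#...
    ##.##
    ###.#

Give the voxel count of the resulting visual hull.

15 voxels

before carving: 125 voxels (5×5×5)
step 1: project along x, AND mask (9/25) → |grid| = 45
step 2: project along z, AND mask (15/25) → |grid| = 24
step 3: project along y, AND mask (14/25) → |grid| = 15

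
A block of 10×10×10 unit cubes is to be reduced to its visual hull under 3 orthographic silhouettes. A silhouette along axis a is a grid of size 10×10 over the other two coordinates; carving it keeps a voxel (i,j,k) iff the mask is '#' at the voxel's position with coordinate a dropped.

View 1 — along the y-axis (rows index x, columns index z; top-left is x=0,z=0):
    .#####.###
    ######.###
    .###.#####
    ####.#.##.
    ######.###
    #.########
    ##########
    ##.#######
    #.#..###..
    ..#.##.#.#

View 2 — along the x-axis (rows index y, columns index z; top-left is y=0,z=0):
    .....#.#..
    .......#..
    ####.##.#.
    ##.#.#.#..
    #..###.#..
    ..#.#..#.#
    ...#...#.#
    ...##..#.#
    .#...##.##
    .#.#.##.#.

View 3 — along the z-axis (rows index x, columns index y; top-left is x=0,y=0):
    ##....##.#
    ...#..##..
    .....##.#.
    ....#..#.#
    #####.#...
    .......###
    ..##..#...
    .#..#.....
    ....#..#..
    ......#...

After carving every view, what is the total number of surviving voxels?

remaining voxels: 108

start: 10×10×10 = 1000 voxels
V1 y: intersect with XZ mask (79 set) -- 790 left
V2 x: intersect with YZ mask (41 set) -- 337 left
V3 z: intersect with XY mask (31 set) -- 108 left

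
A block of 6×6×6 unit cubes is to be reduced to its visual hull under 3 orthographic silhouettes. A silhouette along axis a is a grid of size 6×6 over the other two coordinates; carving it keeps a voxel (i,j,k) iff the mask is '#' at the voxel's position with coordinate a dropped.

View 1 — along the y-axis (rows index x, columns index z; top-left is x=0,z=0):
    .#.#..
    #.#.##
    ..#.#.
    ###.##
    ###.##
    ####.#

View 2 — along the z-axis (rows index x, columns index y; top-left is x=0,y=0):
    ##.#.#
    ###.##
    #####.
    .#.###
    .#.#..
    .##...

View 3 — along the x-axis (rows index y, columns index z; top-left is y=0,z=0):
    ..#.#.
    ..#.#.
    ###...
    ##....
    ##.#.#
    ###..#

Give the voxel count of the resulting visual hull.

initial block: 6^3 = 216
carve view 1 (along y, XZ-mask fill 23/36): 138 voxels remain
carve view 2 (along z, XY-mask fill 22/36): 78 voxels remain
carve view 3 (along x, YZ-mask fill 17/36): 37 voxels remain

|visual hull| = 37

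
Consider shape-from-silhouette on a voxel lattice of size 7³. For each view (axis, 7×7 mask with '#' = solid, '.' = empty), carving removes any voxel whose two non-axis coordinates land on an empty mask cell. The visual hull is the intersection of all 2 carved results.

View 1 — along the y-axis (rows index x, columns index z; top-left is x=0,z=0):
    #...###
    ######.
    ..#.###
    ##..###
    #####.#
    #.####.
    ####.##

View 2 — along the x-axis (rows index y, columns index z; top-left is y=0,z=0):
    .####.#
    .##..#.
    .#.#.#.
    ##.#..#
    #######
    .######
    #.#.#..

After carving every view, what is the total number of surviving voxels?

155 voxels

initial block: 7^3 = 343
carve view 1 (along y, XZ-mask fill 36/49): 252 voxels remain
carve view 2 (along x, YZ-mask fill 31/49): 155 voxels remain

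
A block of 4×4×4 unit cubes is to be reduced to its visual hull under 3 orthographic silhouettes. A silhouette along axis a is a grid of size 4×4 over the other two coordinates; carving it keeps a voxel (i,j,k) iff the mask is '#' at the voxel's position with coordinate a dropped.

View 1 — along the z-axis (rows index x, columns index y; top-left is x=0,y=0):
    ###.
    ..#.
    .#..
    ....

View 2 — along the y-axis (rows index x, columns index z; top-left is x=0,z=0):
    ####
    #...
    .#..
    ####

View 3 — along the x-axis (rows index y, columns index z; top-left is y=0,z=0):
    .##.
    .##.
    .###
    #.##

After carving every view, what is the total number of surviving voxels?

8 voxels

before carving: 64 voxels (4×4×4)
  1. axis=2 (XY plane), |mask|=5  ⇒  voxels=20
  2. axis=1 (XZ plane), |mask|=10  ⇒  voxels=14
  3. axis=0 (YZ plane), |mask|=10  ⇒  voxels=8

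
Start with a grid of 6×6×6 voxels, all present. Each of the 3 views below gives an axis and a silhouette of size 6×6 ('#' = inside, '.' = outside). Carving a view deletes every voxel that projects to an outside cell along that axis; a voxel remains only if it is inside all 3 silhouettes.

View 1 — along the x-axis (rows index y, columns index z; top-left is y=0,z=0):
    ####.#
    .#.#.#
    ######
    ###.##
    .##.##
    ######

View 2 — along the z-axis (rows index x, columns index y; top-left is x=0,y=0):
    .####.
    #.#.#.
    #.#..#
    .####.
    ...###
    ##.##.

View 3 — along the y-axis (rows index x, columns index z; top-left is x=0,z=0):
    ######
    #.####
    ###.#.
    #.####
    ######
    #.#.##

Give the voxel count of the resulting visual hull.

initial block: 6^3 = 216
[1] x-view keeps 29 columns → grid now 174
[2] z-view keeps 21 columns → grid now 100
[3] y-view keeps 30 columns → grid now 81

81 voxels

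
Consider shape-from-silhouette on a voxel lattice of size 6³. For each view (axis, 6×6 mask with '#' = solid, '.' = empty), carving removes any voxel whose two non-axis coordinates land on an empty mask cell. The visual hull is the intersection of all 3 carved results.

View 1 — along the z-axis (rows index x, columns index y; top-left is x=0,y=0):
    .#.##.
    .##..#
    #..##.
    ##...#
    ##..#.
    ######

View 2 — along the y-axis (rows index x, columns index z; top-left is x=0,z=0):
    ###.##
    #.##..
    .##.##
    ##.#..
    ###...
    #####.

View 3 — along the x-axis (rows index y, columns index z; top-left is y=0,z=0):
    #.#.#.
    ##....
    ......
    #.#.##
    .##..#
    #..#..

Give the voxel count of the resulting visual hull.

full grid |V| = 216
step 1: project along z, AND mask (21/36) → |grid| = 126
step 2: project along y, AND mask (23/36) → |grid| = 84
step 3: project along x, AND mask (14/36) → |grid| = 43

|visual hull| = 43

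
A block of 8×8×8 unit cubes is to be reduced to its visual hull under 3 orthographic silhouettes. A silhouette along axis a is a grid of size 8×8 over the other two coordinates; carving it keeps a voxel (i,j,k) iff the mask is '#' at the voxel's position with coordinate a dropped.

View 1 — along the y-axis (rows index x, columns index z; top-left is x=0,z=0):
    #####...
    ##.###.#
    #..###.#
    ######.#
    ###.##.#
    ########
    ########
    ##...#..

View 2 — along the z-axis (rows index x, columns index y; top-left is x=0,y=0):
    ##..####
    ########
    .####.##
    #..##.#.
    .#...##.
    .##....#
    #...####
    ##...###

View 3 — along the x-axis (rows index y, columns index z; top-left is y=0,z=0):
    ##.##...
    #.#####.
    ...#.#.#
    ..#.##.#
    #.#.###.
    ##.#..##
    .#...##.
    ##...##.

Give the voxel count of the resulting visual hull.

initial block: 8^3 = 512
V1 y: intersect with XZ mask (48 set) -- 384 left
V2 z: intersect with XY mask (40 set) -- 233 left
V3 x: intersect with YZ mask (34 set) -- 127 left

|visual hull| = 127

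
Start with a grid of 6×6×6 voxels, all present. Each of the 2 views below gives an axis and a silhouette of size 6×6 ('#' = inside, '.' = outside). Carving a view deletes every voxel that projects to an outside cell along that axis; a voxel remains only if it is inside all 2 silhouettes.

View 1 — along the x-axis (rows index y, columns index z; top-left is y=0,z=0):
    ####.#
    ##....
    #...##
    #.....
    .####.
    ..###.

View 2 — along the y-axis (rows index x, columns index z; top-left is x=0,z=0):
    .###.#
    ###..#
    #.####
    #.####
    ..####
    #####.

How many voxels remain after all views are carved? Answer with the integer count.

80 voxels

full grid |V| = 216
carve view 1 (along x, YZ-mask fill 18/36): 108 voxels remain
carve view 2 (along y, XZ-mask fill 27/36): 80 voxels remain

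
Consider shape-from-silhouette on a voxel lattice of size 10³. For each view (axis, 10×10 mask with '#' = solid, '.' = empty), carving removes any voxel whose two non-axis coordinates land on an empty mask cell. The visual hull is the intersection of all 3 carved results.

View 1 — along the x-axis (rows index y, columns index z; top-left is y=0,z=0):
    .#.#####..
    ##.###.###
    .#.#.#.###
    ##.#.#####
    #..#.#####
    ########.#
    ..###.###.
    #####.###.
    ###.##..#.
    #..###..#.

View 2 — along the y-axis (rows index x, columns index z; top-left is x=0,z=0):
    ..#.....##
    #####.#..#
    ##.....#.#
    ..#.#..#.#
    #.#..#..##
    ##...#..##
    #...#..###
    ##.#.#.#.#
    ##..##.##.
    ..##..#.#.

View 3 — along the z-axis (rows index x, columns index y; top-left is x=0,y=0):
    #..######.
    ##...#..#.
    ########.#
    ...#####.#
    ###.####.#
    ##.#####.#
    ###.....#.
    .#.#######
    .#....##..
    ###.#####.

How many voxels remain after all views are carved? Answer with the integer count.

|visual hull| = 207

before carving: 1000 voxels (10×10×10)
V1 x: intersect with YZ mask (69 set) -- 690 left
V2 y: intersect with XZ mask (49 set) -- 331 left
V3 z: intersect with XY mask (65 set) -- 207 left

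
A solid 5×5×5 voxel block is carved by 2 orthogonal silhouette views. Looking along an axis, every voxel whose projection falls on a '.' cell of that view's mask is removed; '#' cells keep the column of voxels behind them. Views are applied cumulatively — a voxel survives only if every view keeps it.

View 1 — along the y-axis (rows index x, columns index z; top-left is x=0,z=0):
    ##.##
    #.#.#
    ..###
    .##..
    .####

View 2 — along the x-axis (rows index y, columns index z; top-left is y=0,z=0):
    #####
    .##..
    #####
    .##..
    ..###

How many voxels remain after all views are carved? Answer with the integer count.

full grid |V| = 125
[1] y-view keeps 16 columns → grid now 80
[2] x-view keeps 17 columns → grid now 57

voxel count = 57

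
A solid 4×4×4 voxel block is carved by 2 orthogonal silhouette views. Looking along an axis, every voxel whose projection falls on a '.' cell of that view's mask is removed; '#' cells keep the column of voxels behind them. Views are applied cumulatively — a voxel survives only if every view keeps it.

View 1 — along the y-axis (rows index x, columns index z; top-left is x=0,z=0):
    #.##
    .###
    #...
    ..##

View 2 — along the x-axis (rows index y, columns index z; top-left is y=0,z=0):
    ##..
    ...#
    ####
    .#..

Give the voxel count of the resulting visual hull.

16 voxels

before carving: 64 voxels (4×4×4)
after view 1 [y-axis, 9 of 16 cells solid] → remaining = 36
after view 2 [x-axis, 8 of 16 cells solid] → remaining = 16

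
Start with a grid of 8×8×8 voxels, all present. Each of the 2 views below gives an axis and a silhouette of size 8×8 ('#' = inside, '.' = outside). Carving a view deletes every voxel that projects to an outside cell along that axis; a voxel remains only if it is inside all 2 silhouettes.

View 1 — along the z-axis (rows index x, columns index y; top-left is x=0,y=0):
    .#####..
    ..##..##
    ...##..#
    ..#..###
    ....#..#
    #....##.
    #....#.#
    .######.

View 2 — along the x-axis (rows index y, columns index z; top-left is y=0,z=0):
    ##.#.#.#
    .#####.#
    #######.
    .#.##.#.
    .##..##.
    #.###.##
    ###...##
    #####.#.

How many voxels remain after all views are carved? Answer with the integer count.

full grid |V| = 512
[1] z-view keeps 30 columns → grid now 240
[2] x-view keeps 43 columns → grid now 162

162 voxels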